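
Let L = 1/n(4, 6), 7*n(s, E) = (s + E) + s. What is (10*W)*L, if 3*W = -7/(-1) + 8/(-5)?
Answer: 9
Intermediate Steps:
n(s, E) = E/7 + 2*s/7 (n(s, E) = ((s + E) + s)/7 = ((E + s) + s)/7 = (E + 2*s)/7 = E/7 + 2*s/7)
W = 9/5 (W = (-7/(-1) + 8/(-5))/3 = (-7*(-1) + 8*(-⅕))/3 = (7 - 8/5)/3 = (⅓)*(27/5) = 9/5 ≈ 1.8000)
L = ½ (L = 1/((⅐)*6 + (2/7)*4) = 1/(6/7 + 8/7) = 1/2 = ½ ≈ 0.50000)
(10*W)*L = (10*(9/5))*(½) = 18*(½) = 9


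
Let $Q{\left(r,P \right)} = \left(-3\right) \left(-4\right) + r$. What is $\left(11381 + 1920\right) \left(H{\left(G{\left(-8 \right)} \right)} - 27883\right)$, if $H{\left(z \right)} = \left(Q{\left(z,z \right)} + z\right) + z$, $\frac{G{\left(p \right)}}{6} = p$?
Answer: $-372627515$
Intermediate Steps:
$Q{\left(r,P \right)} = 12 + r$
$G{\left(p \right)} = 6 p$
$H{\left(z \right)} = 12 + 3 z$ ($H{\left(z \right)} = \left(\left(12 + z\right) + z\right) + z = \left(12 + 2 z\right) + z = 12 + 3 z$)
$\left(11381 + 1920\right) \left(H{\left(G{\left(-8 \right)} \right)} - 27883\right) = \left(11381 + 1920\right) \left(\left(12 + 3 \cdot 6 \left(-8\right)\right) - 27883\right) = 13301 \left(\left(12 + 3 \left(-48\right)\right) - 27883\right) = 13301 \left(\left(12 - 144\right) - 27883\right) = 13301 \left(-132 - 27883\right) = 13301 \left(-28015\right) = -372627515$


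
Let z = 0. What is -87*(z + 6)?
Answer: -522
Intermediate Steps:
-87*(z + 6) = -87*(0 + 6) = -87*6 = -522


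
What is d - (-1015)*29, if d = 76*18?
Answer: 30803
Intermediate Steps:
d = 1368
d - (-1015)*29 = 1368 - (-1015)*29 = 1368 - 1*(-29435) = 1368 + 29435 = 30803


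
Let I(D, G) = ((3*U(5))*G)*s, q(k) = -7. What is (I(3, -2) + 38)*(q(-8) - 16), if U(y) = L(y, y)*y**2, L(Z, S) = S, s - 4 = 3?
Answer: 119876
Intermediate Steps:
s = 7 (s = 4 + 3 = 7)
U(y) = y**3 (U(y) = y*y**2 = y**3)
I(D, G) = 2625*G (I(D, G) = ((3*5**3)*G)*7 = ((3*125)*G)*7 = (375*G)*7 = 2625*G)
(I(3, -2) + 38)*(q(-8) - 16) = (2625*(-2) + 38)*(-7 - 16) = (-5250 + 38)*(-23) = -5212*(-23) = 119876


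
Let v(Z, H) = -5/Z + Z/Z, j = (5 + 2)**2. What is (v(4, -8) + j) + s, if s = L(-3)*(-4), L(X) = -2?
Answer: 227/4 ≈ 56.750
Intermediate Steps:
j = 49 (j = 7**2 = 49)
v(Z, H) = 1 - 5/Z (v(Z, H) = -5/Z + 1 = 1 - 5/Z)
s = 8 (s = -2*(-4) = 8)
(v(4, -8) + j) + s = ((-5 + 4)/4 + 49) + 8 = ((1/4)*(-1) + 49) + 8 = (-1/4 + 49) + 8 = 195/4 + 8 = 227/4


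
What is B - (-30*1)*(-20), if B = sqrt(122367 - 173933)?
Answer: -600 + I*sqrt(51566) ≈ -600.0 + 227.08*I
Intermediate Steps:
B = I*sqrt(51566) (B = sqrt(-51566) = I*sqrt(51566) ≈ 227.08*I)
B - (-30*1)*(-20) = I*sqrt(51566) - (-30*1)*(-20) = I*sqrt(51566) - (-30)*(-20) = I*sqrt(51566) - 1*600 = I*sqrt(51566) - 600 = -600 + I*sqrt(51566)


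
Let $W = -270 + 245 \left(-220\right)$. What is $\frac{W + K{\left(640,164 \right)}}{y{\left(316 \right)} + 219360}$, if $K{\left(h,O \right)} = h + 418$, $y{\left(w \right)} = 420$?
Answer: $- \frac{4426}{18315} \approx -0.24166$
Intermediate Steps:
$K{\left(h,O \right)} = 418 + h$
$W = -54170$ ($W = -270 - 53900 = -54170$)
$\frac{W + K{\left(640,164 \right)}}{y{\left(316 \right)} + 219360} = \frac{-54170 + \left(418 + 640\right)}{420 + 219360} = \frac{-54170 + 1058}{219780} = \left(-53112\right) \frac{1}{219780} = - \frac{4426}{18315}$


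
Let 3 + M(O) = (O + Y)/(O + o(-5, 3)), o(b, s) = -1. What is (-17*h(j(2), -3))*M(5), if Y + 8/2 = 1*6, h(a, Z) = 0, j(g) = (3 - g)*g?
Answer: 0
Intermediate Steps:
j(g) = g*(3 - g)
Y = 2 (Y = -4 + 1*6 = -4 + 6 = 2)
M(O) = -3 + (2 + O)/(-1 + O) (M(O) = -3 + (O + 2)/(O - 1) = -3 + (2 + O)/(-1 + O))
(-17*h(j(2), -3))*M(5) = (-17*0)*((5 - 2*5)/(-1 + 5)) = 0*((5 - 10)/4) = 0*((¼)*(-5)) = 0*(-5/4) = 0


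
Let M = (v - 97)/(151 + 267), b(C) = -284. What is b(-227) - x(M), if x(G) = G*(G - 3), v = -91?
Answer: -12473178/43681 ≈ -285.55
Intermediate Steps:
M = -94/209 (M = (-91 - 97)/(151 + 267) = -188/418 = -188*1/418 = -94/209 ≈ -0.44976)
x(G) = G*(-3 + G)
b(-227) - x(M) = -284 - (-94)*(-3 - 94/209)/209 = -284 - (-94)*(-721)/(209*209) = -284 - 1*67774/43681 = -284 - 67774/43681 = -12473178/43681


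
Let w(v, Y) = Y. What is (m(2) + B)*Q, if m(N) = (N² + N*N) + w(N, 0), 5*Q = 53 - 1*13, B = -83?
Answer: -600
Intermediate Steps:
Q = 8 (Q = (53 - 1*13)/5 = (53 - 13)/5 = (⅕)*40 = 8)
m(N) = 2*N² (m(N) = (N² + N*N) + 0 = (N² + N²) + 0 = 2*N² + 0 = 2*N²)
(m(2) + B)*Q = (2*2² - 83)*8 = (2*4 - 83)*8 = (8 - 83)*8 = -75*8 = -600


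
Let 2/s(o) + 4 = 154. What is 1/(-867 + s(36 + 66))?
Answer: -75/65024 ≈ -0.0011534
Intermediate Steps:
s(o) = 1/75 (s(o) = 2/(-4 + 154) = 2/150 = 2*(1/150) = 1/75)
1/(-867 + s(36 + 66)) = 1/(-867 + 1/75) = 1/(-65024/75) = -75/65024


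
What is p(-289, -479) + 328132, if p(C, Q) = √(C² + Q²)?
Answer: 328132 + √312962 ≈ 3.2869e+5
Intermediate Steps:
p(-289, -479) + 328132 = √((-289)² + (-479)²) + 328132 = √(83521 + 229441) + 328132 = √312962 + 328132 = 328132 + √312962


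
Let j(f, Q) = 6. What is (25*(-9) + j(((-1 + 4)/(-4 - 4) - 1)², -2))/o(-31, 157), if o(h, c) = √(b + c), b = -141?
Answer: -219/4 ≈ -54.750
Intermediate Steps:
o(h, c) = √(-141 + c)
(25*(-9) + j(((-1 + 4)/(-4 - 4) - 1)², -2))/o(-31, 157) = (25*(-9) + 6)/(√(-141 + 157)) = (-225 + 6)/(√16) = -219/4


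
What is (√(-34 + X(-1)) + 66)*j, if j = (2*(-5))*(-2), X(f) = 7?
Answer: 1320 + 60*I*√3 ≈ 1320.0 + 103.92*I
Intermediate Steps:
j = 20 (j = -10*(-2) = 20)
(√(-34 + X(-1)) + 66)*j = (√(-34 + 7) + 66)*20 = (√(-27) + 66)*20 = (3*I*√3 + 66)*20 = (66 + 3*I*√3)*20 = 1320 + 60*I*√3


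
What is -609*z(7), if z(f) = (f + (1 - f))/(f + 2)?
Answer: -203/3 ≈ -67.667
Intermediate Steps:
z(f) = 1/(2 + f)
-609*z(7) = -609/(2 + 7) = -609/9 = -609*1/9 = -203/3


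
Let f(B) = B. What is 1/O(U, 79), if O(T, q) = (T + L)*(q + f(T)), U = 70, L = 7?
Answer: 1/11473 ≈ 8.7161e-5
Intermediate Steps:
O(T, q) = (7 + T)*(T + q) (O(T, q) = (T + 7)*(q + T) = (7 + T)*(T + q))
1/O(U, 79) = 1/(70² + 7*70 + 7*79 + 70*79) = 1/(4900 + 490 + 553 + 5530) = 1/11473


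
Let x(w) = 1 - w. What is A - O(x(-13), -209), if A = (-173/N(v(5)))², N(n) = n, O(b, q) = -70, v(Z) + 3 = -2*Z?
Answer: 41759/169 ≈ 247.09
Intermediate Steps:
v(Z) = -3 - 2*Z
A = 29929/169 (A = (-173/(-3 - 2*5))² = (-173/(-3 - 10))² = (-173/(-13))² = (-173*(-1/13))² = (173/13)² = 29929/169 ≈ 177.09)
A - O(x(-13), -209) = 29929/169 - 1*(-70) = 29929/169 + 70 = 41759/169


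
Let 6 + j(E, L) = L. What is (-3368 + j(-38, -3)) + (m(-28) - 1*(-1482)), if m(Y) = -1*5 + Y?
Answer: -1928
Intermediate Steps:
j(E, L) = -6 + L
m(Y) = -5 + Y
(-3368 + j(-38, -3)) + (m(-28) - 1*(-1482)) = (-3368 + (-6 - 3)) + ((-5 - 28) - 1*(-1482)) = (-3368 - 9) + (-33 + 1482) = -3377 + 1449 = -1928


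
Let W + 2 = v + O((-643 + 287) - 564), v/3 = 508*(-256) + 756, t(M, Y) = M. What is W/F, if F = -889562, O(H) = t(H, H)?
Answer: 194399/444781 ≈ 0.43707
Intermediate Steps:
O(H) = H
v = -387876 (v = 3*(508*(-256) + 756) = 3*(-130048 + 756) = 3*(-129292) = -387876)
W = -388798 (W = -2 + (-387876 + ((-643 + 287) - 564)) = -2 + (-387876 + (-356 - 564)) = -2 + (-387876 - 920) = -2 - 388796 = -388798)
W/F = -388798/(-889562) = -388798*(-1/889562) = 194399/444781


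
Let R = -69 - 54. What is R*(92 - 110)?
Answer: 2214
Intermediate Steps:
R = -123
R*(92 - 110) = -123*(92 - 110) = -123*(-18) = 2214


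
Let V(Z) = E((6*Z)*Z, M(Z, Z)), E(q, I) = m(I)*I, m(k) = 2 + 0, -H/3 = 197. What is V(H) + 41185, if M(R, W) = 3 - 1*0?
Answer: 41191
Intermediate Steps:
H = -591 (H = -3*197 = -591)
m(k) = 2
M(R, W) = 3 (M(R, W) = 3 + 0 = 3)
E(q, I) = 2*I
V(Z) = 6 (V(Z) = 2*3 = 6)
V(H) + 41185 = 6 + 41185 = 41191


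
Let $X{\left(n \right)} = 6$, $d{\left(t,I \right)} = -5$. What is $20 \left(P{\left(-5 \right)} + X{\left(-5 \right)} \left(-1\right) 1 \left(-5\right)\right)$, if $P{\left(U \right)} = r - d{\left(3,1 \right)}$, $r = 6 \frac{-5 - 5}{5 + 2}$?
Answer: $\frac{3700}{7} \approx 528.57$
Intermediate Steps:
$r = - \frac{60}{7}$ ($r = 6 \left(- \frac{10}{7}\right) = - \frac{60}{7} \approx -8.5714$)
$P{\left(U \right)} = - \frac{25}{7}$ ($P{\left(U \right)} = - \frac{60}{7} - -5 = - \frac{60}{7} + 5 = - \frac{25}{7}$)
$20 \left(P{\left(-5 \right)} + X{\left(-5 \right)} \left(-1\right) 1 \left(-5\right)\right) = 20 \left(- \frac{25}{7} + 6 \left(-1\right) 1 \left(-5\right)\right) = 20 \left(- \frac{25}{7} + \left(-6\right) 1 \left(-5\right)\right) = 20 \left(- \frac{25}{7} - -30\right) = 20 \left(- \frac{25}{7} + 30\right) = 20 \cdot \frac{185}{7} = \frac{3700}{7}$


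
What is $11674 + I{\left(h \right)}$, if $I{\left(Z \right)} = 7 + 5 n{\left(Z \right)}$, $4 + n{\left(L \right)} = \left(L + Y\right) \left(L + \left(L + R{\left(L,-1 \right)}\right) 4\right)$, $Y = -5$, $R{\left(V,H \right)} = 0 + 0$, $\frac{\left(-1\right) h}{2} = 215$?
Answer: $4687911$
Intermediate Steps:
$h = -430$ ($h = \left(-2\right) 215 = -430$)
$R{\left(V,H \right)} = 0$
$n{\left(L \right)} = -4 + 5 L \left(-5 + L\right)$ ($n{\left(L \right)} = -4 + \left(L - 5\right) \left(L + \left(L + 0\right) 4\right) = -4 + \left(-5 + L\right) \left(L + L 4\right) = -4 + \left(-5 + L\right) \left(L + 4 L\right) = -4 + \left(-5 + L\right) 5 L = -4 + 5 L \left(-5 + L\right)$)
$I{\left(Z \right)} = -13 - 125 Z + 25 Z^{2}$ ($I{\left(Z \right)} = 7 + 5 \left(-4 - 25 Z + 5 Z^{2}\right) = 7 - \left(20 - 25 Z^{2} + 125 Z\right) = -13 - 125 Z + 25 Z^{2}$)
$11674 + I{\left(h \right)} = 11674 - \left(-53737 - 4622500\right) = 11674 + \left(-13 + 53750 + 25 \cdot 184900\right) = 11674 + \left(-13 + 53750 + 4622500\right) = 11674 + 4676237 = 4687911$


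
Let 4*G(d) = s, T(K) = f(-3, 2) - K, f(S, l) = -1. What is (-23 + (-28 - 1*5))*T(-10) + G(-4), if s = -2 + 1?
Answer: -2017/4 ≈ -504.25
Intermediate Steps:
s = -1
T(K) = -1 - K
G(d) = -1/4 (G(d) = (1/4)*(-1) = -1/4)
(-23 + (-28 - 1*5))*T(-10) + G(-4) = (-23 + (-28 - 1*5))*(-1 - 1*(-10)) - 1/4 = (-23 + (-28 - 5))*(-1 + 10) - 1/4 = (-23 - 33)*9 - 1/4 = -56*9 - 1/4 = -504 - 1/4 = -2017/4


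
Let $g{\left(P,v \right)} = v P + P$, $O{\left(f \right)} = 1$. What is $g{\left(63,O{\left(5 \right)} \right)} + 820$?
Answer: $946$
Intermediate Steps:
$g{\left(P,v \right)} = P + P v$ ($g{\left(P,v \right)} = P v + P = P + P v$)
$g{\left(63,O{\left(5 \right)} \right)} + 820 = 63 \left(1 + 1\right) + 820 = 63 \cdot 2 + 820 = 126 + 820 = 946$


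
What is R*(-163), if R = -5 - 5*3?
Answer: 3260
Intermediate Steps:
R = -20 (R = -5 - 15 = -20)
R*(-163) = -20*(-163) = 3260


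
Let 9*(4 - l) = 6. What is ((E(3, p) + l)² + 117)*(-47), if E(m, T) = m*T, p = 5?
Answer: -191666/9 ≈ -21296.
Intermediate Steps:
E(m, T) = T*m
l = 10/3 (l = 4 - ⅑*6 = 4 - ⅔ = 10/3 ≈ 3.3333)
((E(3, p) + l)² + 117)*(-47) = ((5*3 + 10/3)² + 117)*(-47) = ((15 + 10/3)² + 117)*(-47) = ((55/3)² + 117)*(-47) = (3025/9 + 117)*(-47) = (4078/9)*(-47) = -191666/9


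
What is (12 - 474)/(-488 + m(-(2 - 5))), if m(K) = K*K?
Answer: 462/479 ≈ 0.96451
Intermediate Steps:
m(K) = K**2
(12 - 474)/(-488 + m(-(2 - 5))) = (12 - 474)/(-488 + (-(2 - 5))**2) = -462/(-488 + (-1*(-3))**2) = -462/(-488 + 3**2) = -462/(-488 + 9) = -462/(-479) = -462*(-1/479) = 462/479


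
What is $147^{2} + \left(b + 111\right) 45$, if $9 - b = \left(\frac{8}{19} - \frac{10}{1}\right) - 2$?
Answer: $\frac{523071}{19} \approx 27530.0$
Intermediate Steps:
$b = \frac{391}{19}$ ($b = 9 - \left(\left(\frac{8}{19} - \frac{10}{1}\right) - 2\right) = 9 - \left(\left(8 \cdot \frac{1}{19} - 10\right) - 2\right) = 9 - \left(\left(\frac{8}{19} - 10\right) - 2\right) = 9 - \left(- \frac{182}{19} - 2\right) = 9 - - \frac{220}{19} = 9 + \frac{220}{19} = \frac{391}{19} \approx 20.579$)
$147^{2} + \left(b + 111\right) 45 = 147^{2} + \left(\frac{391}{19} + 111\right) 45 = 21609 + \frac{2500}{19} \cdot 45 = 21609 + \frac{112500}{19} = \frac{523071}{19}$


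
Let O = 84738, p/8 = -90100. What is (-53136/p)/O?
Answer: 1107/1272482300 ≈ 8.6995e-7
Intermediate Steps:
p = -720800 (p = 8*(-90100) = -720800)
(-53136/p)/O = -53136/(-720800)/84738 = -53136*(-1/720800)*(1/84738) = (3321/45050)*(1/84738) = 1107/1272482300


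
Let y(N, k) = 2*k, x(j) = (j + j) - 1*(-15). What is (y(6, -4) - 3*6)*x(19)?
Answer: -1378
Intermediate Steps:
x(j) = 15 + 2*j (x(j) = 2*j + 15 = 15 + 2*j)
(y(6, -4) - 3*6)*x(19) = (2*(-4) - 3*6)*(15 + 2*19) = (-8 - 18)*(15 + 38) = -26*53 = -1378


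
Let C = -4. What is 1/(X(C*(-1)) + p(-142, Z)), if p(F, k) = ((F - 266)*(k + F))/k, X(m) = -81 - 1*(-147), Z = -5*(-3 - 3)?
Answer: 5/7946 ≈ 0.00062925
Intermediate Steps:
Z = 30 (Z = -5*(-6) = 30)
X(m) = 66 (X(m) = -81 + 147 = 66)
p(F, k) = (-266 + F)*(F + k)/k (p(F, k) = ((-266 + F)*(F + k))/k = (-266 + F)*(F + k)/k)
1/(X(C*(-1)) + p(-142, Z)) = 1/(66 + ((-142)² - 266*(-142) + 30*(-266 - 142))/30) = 1/(66 + (20164 + 37772 + 30*(-408))/30) = 1/(66 + (20164 + 37772 - 12240)/30) = 1/(66 + (1/30)*45696) = 1/(66 + 7616/5) = 1/(7946/5) = 5/7946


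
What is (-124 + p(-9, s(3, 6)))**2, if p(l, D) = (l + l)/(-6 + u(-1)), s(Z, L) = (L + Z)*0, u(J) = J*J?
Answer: 362404/25 ≈ 14496.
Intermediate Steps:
u(J) = J**2
s(Z, L) = 0
p(l, D) = -2*l/5 (p(l, D) = (l + l)/(-6 + (-1)**2) = (2*l)/(-6 + 1) = (2*l)/(-5) = (2*l)*(-1/5) = -2*l/5)
(-124 + p(-9, s(3, 6)))**2 = (-124 - 2/5*(-9))**2 = (-124 + 18/5)**2 = (-602/5)**2 = 362404/25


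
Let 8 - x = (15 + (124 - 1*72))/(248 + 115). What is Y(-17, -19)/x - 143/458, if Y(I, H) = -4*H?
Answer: 12229613/1299346 ≈ 9.4121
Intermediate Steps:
x = 2837/363 (x = 8 - (15 + (124 - 1*72))/(248 + 115) = 8 - (15 + (124 - 72))/363 = 8 - (15 + 52)/363 = 8 - 67/363 = 2837/363 ≈ 7.8154)
Y(-17, -19)/x - 143/458 = (-4*(-19))/(2837/363) - 143/458 = 76*(363/2837) - 143*1/458 = 27588/2837 - 143/458 = 12229613/1299346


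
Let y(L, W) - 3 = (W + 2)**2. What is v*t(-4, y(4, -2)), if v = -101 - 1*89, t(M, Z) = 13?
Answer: -2470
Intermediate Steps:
y(L, W) = 3 + (2 + W)**2 (y(L, W) = 3 + (W + 2)**2 = 3 + (2 + W)**2)
v = -190 (v = -101 - 89 = -190)
v*t(-4, y(4, -2)) = -190*13 = -2470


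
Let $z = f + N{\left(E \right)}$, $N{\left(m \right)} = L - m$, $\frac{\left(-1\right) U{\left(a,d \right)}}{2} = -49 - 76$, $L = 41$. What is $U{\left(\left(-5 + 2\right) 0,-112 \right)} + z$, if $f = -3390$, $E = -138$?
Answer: $-2961$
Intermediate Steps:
$U{\left(a,d \right)} = 250$ ($U{\left(a,d \right)} = - 2 \left(-49 - 76\right) = \left(-2\right) \left(-125\right) = 250$)
$N{\left(m \right)} = 41 - m$
$z = -3211$ ($z = -3390 + \left(41 - -138\right) = -3390 + \left(41 + 138\right) = -3390 + 179 = -3211$)
$U{\left(\left(-5 + 2\right) 0,-112 \right)} + z = 250 - 3211 = -2961$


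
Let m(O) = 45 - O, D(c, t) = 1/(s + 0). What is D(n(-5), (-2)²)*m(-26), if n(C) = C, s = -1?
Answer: -71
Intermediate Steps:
D(c, t) = -1 (D(c, t) = 1/(-1 + 0) = 1/(-1) = -1)
D(n(-5), (-2)²)*m(-26) = -(45 - 1*(-26)) = -(45 + 26) = -1*71 = -71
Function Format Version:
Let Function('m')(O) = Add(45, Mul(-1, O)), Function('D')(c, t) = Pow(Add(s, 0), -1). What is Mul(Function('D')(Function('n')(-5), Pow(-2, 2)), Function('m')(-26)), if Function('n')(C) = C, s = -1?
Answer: -71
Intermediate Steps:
Function('D')(c, t) = -1 (Function('D')(c, t) = Pow(Add(-1, 0), -1) = Pow(-1, -1) = -1)
Mul(Function('D')(Function('n')(-5), Pow(-2, 2)), Function('m')(-26)) = Mul(-1, Add(45, Mul(-1, -26))) = Mul(-1, Add(45, 26)) = Mul(-1, 71) = -71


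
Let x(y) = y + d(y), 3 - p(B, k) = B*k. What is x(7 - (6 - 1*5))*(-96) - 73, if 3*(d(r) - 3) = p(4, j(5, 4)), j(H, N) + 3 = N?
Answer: -905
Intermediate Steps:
j(H, N) = -3 + N
p(B, k) = 3 - B*k
d(r) = 8/3 (d(r) = 3 + (3 - 1*4*(-3 + 4))/3 = 3 + (3 - 1*4*1)/3 = 3 + (3 - 4)/3 = 3 + (1/3)*(-1) = 3 - 1/3 = 8/3)
x(y) = 8/3 + y (x(y) = y + 8/3 = 8/3 + y)
x(7 - (6 - 1*5))*(-96) - 73 = (8/3 + (7 - (6 - 1*5)))*(-96) - 73 = (8/3 + (7 - (6 - 5)))*(-96) - 73 = (8/3 + (7 - 1*1))*(-96) - 73 = (8/3 + (7 - 1))*(-96) - 73 = (8/3 + 6)*(-96) - 73 = (26/3)*(-96) - 73 = -832 - 73 = -905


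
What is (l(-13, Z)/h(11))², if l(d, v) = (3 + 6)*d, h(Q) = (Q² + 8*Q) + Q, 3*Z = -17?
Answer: 13689/48400 ≈ 0.28283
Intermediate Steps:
Z = -17/3 (Z = (⅓)*(-17) = -17/3 ≈ -5.6667)
h(Q) = Q² + 9*Q
l(d, v) = 9*d
(l(-13, Z)/h(11))² = ((9*(-13))/((11*(9 + 11))))² = (-117/(11*20))² = (-117/220)² = 13689/48400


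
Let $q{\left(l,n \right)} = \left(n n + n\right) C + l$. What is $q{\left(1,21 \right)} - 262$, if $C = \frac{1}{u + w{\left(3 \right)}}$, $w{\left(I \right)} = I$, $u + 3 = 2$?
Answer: $-30$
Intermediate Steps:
$u = -1$ ($u = -3 + 2 = -1$)
$C = \frac{1}{2}$ ($C = \frac{1}{-1 + 3} = \frac{1}{2} \approx 0.5$)
$q{\left(l,n \right)} = l + \frac{n}{2} + \frac{n^{2}}{2}$ ($q{\left(l,n \right)} = \left(n n + n\right) \frac{1}{2} + l = \left(n^{2} + n\right) \frac{1}{2} + l = \left(n + n^{2}\right) \frac{1}{2} + l = \left(\frac{n}{2} + \frac{n^{2}}{2}\right) + l = l + \frac{n}{2} + \frac{n^{2}}{2}$)
$q{\left(1,21 \right)} - 262 = \left(1 + \frac{1}{2} \cdot 21 + \frac{21^{2}}{2}\right) - 262 = \left(1 + \frac{21}{2} + \frac{1}{2} \cdot 441\right) - 262 = \left(1 + \frac{21}{2} + \frac{441}{2}\right) - 262 = 232 - 262 = -30$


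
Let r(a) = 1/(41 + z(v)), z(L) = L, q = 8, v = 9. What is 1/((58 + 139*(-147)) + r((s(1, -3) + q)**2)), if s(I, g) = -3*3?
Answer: -50/1018749 ≈ -4.9080e-5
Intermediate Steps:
s(I, g) = -9
r(a) = 1/50 (r(a) = 1/(41 + 9) = 1/50)
1/((58 + 139*(-147)) + r((s(1, -3) + q)**2)) = 1/((58 + 139*(-147)) + 1/50) = 1/((58 - 20433) + 1/50) = 1/(-20375 + 1/50) = 1/(-1018749/50) = -50/1018749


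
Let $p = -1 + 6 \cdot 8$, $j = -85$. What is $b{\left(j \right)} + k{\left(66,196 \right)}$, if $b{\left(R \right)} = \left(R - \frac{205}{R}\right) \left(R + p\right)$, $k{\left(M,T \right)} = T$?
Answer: $\frac{56684}{17} \approx 3334.4$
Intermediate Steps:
$p = 47$ ($p = -1 + 48 = 47$)
$b{\left(R \right)} = \left(47 + R\right) \left(R - \frac{205}{R}\right)$ ($b{\left(R \right)} = \left(R - \frac{205}{R}\right) \left(R + 47\right) = \left(R - \frac{205}{R}\right) \left(47 + R\right) = \left(47 + R\right) \left(R - \frac{205}{R}\right)$)
$b{\left(j \right)} + k{\left(66,196 \right)} = \left(-205 + \left(-85\right)^{2} - \frac{9635}{-85} + 47 \left(-85\right)\right) + 196 = \left(-205 + 7225 - - \frac{1927}{17} - 3995\right) + 196 = \left(-205 + 7225 + \frac{1927}{17} - 3995\right) + 196 = \frac{53352}{17} + 196 = \frac{56684}{17}$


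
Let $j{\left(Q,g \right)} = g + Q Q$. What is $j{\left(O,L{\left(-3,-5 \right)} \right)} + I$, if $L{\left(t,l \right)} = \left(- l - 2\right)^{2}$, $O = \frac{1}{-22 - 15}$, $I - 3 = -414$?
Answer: $- \frac{550337}{1369} \approx -402.0$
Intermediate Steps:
$I = -411$ ($I = 3 - 414 = -411$)
$O = - \frac{1}{37}$ ($O = \frac{1}{-37} = - \frac{1}{37} \approx -0.027027$)
$L{\left(t,l \right)} = \left(-2 - l\right)^{2}$
$j{\left(Q,g \right)} = g + Q^{2}$
$j{\left(O,L{\left(-3,-5 \right)} \right)} + I = \left(\left(2 - 5\right)^{2} + \left(- \frac{1}{37}\right)^{2}\right) - 411 = \left(\left(-3\right)^{2} + \frac{1}{1369}\right) - 411 = \left(9 + \frac{1}{1369}\right) - 411 = \frac{12322}{1369} - 411 = - \frac{550337}{1369}$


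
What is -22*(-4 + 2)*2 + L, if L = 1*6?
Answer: 94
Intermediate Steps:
L = 6
-22*(-4 + 2)*2 + L = -22*(-4 + 2)*2 + 6 = -(-44)*2 + 6 = -22*(-4) + 6 = 88 + 6 = 94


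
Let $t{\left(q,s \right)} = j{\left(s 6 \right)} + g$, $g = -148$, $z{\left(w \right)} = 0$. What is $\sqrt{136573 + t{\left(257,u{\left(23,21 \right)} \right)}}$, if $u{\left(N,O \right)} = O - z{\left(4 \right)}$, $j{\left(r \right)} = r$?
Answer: $\sqrt{136551} \approx 369.53$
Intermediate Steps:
$u{\left(N,O \right)} = O$ ($u{\left(N,O \right)} = O - 0 = O + 0 = O$)
$t{\left(q,s \right)} = -148 + 6 s$ ($t{\left(q,s \right)} = s 6 - 148 = 6 s - 148 = -148 + 6 s$)
$\sqrt{136573 + t{\left(257,u{\left(23,21 \right)} \right)}} = \sqrt{136573 + \left(-148 + 6 \cdot 21\right)} = \sqrt{136573 + \left(-148 + 126\right)} = \sqrt{136573 - 22} = \sqrt{136551}$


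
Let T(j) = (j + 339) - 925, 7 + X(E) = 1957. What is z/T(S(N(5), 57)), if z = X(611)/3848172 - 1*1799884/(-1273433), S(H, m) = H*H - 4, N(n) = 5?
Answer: -1154791067733/461453317696490 ≈ -0.0025025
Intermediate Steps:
X(E) = 1950 (X(E) = -7 + 1957 = 1950)
S(H, m) = -4 + H² (S(H, m) = H² - 4 = -4 + H²)
T(j) = -586 + j (T(j) = (339 + j) - 925 = -586 + j)
z = 1154791067733/816731535746 (z = 1950/3848172 - 1*1799884/(-1273433) = 1950*(1/3848172) - 1799884*(-1/1273433) = 325/641362 + 1799884/1273433 = 1154791067733/816731535746 ≈ 1.4139)
z/T(S(N(5), 57)) = 1154791067733/(816731535746*(-586 + (-4 + 5²))) = 1154791067733/(816731535746*(-586 + (-4 + 25))) = 1154791067733/(816731535746*(-586 + 21)) = (1154791067733/816731535746)/(-565) = (1154791067733/816731535746)*(-1/565) = -1154791067733/461453317696490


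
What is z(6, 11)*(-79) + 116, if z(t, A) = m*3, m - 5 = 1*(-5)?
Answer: 116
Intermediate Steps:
m = 0 (m = 5 + 1*(-5) = 5 - 5 = 0)
z(t, A) = 0 (z(t, A) = 0*3 = 0)
z(6, 11)*(-79) + 116 = 0*(-79) + 116 = 0 + 116 = 116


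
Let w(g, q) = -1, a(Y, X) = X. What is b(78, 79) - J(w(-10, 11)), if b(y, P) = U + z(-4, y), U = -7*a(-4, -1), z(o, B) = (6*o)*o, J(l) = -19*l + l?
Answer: 85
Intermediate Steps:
J(l) = -18*l
z(o, B) = 6*o²
U = 7 (U = -7*(-1) = 7)
b(y, P) = 103 (b(y, P) = 7 + 6*(-4)² = 7 + 6*16 = 7 + 96 = 103)
b(78, 79) - J(w(-10, 11)) = 103 - (-18)*(-1) = 103 - 1*18 = 103 - 18 = 85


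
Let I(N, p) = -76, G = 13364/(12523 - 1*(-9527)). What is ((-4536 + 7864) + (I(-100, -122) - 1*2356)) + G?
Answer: 9885082/11025 ≈ 896.61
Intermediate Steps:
G = 6682/11025 (G = 13364/(12523 + 9527) = 13364/22050 = 13364*(1/22050) = 6682/11025 ≈ 0.60608)
((-4536 + 7864) + (I(-100, -122) - 1*2356)) + G = ((-4536 + 7864) + (-76 - 1*2356)) + 6682/11025 = (3328 + (-76 - 2356)) + 6682/11025 = (3328 - 2432) + 6682/11025 = 896 + 6682/11025 = 9885082/11025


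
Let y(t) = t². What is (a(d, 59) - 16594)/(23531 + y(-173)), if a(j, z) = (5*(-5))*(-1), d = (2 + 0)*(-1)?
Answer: -1841/5940 ≈ -0.30993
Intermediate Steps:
d = -2 (d = 2*(-1) = -2)
a(j, z) = 25 (a(j, z) = -25*(-1) = 25)
(a(d, 59) - 16594)/(23531 + y(-173)) = (25 - 16594)/(23531 + (-173)²) = -16569/(23531 + 29929) = -16569/53460 = -16569*1/53460 = -1841/5940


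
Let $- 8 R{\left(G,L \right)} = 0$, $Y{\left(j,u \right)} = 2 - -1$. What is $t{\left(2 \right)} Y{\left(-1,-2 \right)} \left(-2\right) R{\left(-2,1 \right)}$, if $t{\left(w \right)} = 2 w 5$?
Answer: $0$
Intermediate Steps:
$Y{\left(j,u \right)} = 3$ ($Y{\left(j,u \right)} = 2 + 1 = 3$)
$t{\left(w \right)} = 10 w$ ($t{\left(w \right)} = 2 \cdot 5 w = 10 w$)
$R{\left(G,L \right)} = 0$ ($R{\left(G,L \right)} = \left(- \frac{1}{8}\right) 0 = 0$)
$t{\left(2 \right)} Y{\left(-1,-2 \right)} \left(-2\right) R{\left(-2,1 \right)} = 10 \cdot 2 \cdot 3 \left(-2\right) 0 = 20 \cdot 3 \left(-2\right) 0 = 60 \left(-2\right) 0 = \left(-120\right) 0 = 0$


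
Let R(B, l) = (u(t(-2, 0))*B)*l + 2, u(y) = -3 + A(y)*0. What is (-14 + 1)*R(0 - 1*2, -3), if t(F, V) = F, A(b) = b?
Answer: 208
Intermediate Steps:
u(y) = -3 (u(y) = -3 + y*0 = -3 + 0 = -3)
R(B, l) = 2 - 3*B*l (R(B, l) = (-3*B)*l + 2 = -3*B*l + 2 = 2 - 3*B*l)
(-14 + 1)*R(0 - 1*2, -3) = (-14 + 1)*(2 - 3*(0 - 1*2)*(-3)) = -13*(2 - 3*(0 - 2)*(-3)) = -13*(2 - 3*(-2)*(-3)) = -13*(2 - 18) = -13*(-16) = 208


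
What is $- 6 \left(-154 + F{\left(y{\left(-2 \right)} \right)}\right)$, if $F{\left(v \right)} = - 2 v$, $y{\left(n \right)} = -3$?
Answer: $888$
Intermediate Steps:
$- 6 \left(-154 + F{\left(y{\left(-2 \right)} \right)}\right) = - 6 \left(-154 - -6\right) = - 6 \left(-154 + 6\right) = \left(-6\right) \left(-148\right) = 888$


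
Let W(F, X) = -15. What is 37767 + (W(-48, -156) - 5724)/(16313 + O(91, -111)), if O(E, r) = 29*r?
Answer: 494515359/13094 ≈ 37767.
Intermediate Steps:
37767 + (W(-48, -156) - 5724)/(16313 + O(91, -111)) = 37767 + (-15 - 5724)/(16313 + 29*(-111)) = 37767 - 5739/(16313 - 3219) = 37767 - 5739/13094 = 494515359/13094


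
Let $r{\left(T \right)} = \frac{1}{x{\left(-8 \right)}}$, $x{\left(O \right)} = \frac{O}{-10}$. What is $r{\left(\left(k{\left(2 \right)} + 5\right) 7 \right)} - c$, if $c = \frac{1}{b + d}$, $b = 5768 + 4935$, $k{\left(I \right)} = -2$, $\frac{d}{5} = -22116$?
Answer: $\frac{499389}{399508} \approx 1.25$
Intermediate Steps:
$d = -110580$ ($d = 5 \left(-22116\right) = -110580$)
$b = 10703$
$x{\left(O \right)} = - \frac{O}{10}$ ($x{\left(O \right)} = O \left(- \frac{1}{10}\right) = - \frac{O}{10}$)
$r{\left(T \right)} = \frac{5}{4}$ ($r{\left(T \right)} = \frac{1}{\left(- \frac{1}{10}\right) \left(-8\right)} = \frac{1}{\frac{4}{5}} = \frac{5}{4}$)
$c = - \frac{1}{99877}$ ($c = \frac{1}{10703 - 110580} = \frac{1}{-99877} = - \frac{1}{99877} \approx -1.0012 \cdot 10^{-5}$)
$r{\left(\left(k{\left(2 \right)} + 5\right) 7 \right)} - c = \frac{5}{4} - - \frac{1}{99877} = \frac{5}{4} + \frac{1}{99877} = \frac{499389}{399508}$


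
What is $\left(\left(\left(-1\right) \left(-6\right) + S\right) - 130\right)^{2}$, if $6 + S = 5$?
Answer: $15625$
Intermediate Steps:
$S = -1$ ($S = -6 + 5 = -1$)
$\left(\left(\left(-1\right) \left(-6\right) + S\right) - 130\right)^{2} = \left(\left(\left(-1\right) \left(-6\right) - 1\right) - 130\right)^{2} = \left(\left(6 - 1\right) - 130\right)^{2} = \left(5 - 130\right)^{2} = \left(-125\right)^{2} = 15625$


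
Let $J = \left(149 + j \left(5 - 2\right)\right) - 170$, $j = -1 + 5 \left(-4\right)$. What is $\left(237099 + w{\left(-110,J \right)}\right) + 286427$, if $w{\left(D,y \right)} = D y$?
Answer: $532766$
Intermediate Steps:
$j = -21$ ($j = -1 - 20 = -21$)
$J = -84$ ($J = \left(149 - 21 \left(5 - 2\right)\right) - 170 = \left(149 - 63\right) - 170 = 86 - 170 = -84$)
$\left(237099 + w{\left(-110,J \right)}\right) + 286427 = \left(237099 - -9240\right) + 286427 = \left(237099 + 9240\right) + 286427 = 246339 + 286427 = 532766$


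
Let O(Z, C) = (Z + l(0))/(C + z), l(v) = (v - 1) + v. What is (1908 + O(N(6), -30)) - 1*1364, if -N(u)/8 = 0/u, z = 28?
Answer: 1089/2 ≈ 544.50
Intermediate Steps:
l(v) = -1 + 2*v (l(v) = (-1 + v) + v = -1 + 2*v)
N(u) = 0 (N(u) = -0/u = -8*0 = 0)
O(Z, C) = (-1 + Z)/(28 + C) (O(Z, C) = (Z + (-1 + 2*0))/(C + 28) = (Z + (-1 + 0))/(28 + C) = (Z - 1)/(28 + C) = (-1 + Z)/(28 + C))
(1908 + O(N(6), -30)) - 1*1364 = (1908 + (-1 + 0)/(28 - 30)) - 1*1364 = (1908 - 1/(-2)) - 1364 = (1908 - ½*(-1)) - 1364 = (1908 + ½) - 1364 = 3817/2 - 1364 = 1089/2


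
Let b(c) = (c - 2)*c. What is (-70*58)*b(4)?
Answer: -32480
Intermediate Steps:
b(c) = c*(-2 + c) (b(c) = (-2 + c)*c = c*(-2 + c))
(-70*58)*b(4) = (-70*58)*(4*(-2 + 4)) = -16240*2 = -4060*8 = -32480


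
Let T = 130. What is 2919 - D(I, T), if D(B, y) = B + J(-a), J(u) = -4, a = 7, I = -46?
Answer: 2969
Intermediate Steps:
D(B, y) = -4 + B (D(B, y) = B - 4 = -4 + B)
2919 - D(I, T) = 2919 - (-4 - 46) = 2919 - 1*(-50) = 2919 + 50 = 2969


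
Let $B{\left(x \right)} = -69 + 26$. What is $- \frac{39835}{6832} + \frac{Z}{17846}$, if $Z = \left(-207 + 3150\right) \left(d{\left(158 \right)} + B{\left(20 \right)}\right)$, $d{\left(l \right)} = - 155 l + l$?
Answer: $- \frac{245404342705}{60961936} \approx -4025.5$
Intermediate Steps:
$d{\left(l \right)} = - 154 l$
$B{\left(x \right)} = -43$
$Z = -71735625$ ($Z = \left(-207 + 3150\right) \left(\left(-154\right) 158 - 43\right) = 2943 \left(-24332 - 43\right) = 2943 \left(-24375\right) = -71735625$)
$- \frac{39835}{6832} + \frac{Z}{17846} = - \frac{39835}{6832} - \frac{71735625}{17846} = - \frac{245404342705}{60961936}$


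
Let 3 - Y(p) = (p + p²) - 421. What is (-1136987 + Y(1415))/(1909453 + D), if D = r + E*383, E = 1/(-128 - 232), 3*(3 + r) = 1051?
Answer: -1130473080/687527737 ≈ -1.6443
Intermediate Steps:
r = 1042/3 (r = -3 + (⅓)*1051 = -3 + 1051/3 = 1042/3 ≈ 347.33)
E = -1/360 (E = 1/(-360) = -1/360 ≈ -0.0027778)
D = 124657/360 (D = 1042/3 - 1/360*383 = 1042/3 - 383/360 = 124657/360 ≈ 346.27)
Y(p) = 424 - p - p² (Y(p) = 3 - ((p + p²) - 421) = 3 - (-421 + p + p²) = 3 + (421 - p - p²) = 424 - p - p²)
(-1136987 + Y(1415))/(1909453 + D) = (-1136987 + (424 - 1*1415 - 1*1415²))/(1909453 + 124657/360) = (-1136987 + (424 - 1415 - 1*2002225))/(687527737/360) = (-1136987 + (424 - 1415 - 2002225))*(360/687527737) = (-1136987 - 2003216)*(360/687527737) = -3140203*360/687527737 = -1130473080/687527737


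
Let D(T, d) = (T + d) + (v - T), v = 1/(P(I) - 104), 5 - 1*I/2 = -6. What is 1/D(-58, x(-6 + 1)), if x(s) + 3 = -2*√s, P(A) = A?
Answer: -20254/195489 + 13448*I*√5/195489 ≈ -0.10361 + 0.15382*I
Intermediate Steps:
I = 22 (I = 10 - 2*(-6) = 10 + 12 = 22)
x(s) = -3 - 2*√s
v = -1/82 (v = 1/(22 - 104) = 1/(-82) = -1/82 ≈ -0.012195)
D(T, d) = -1/82 + d (D(T, d) = (T + d) + (-1/82 - T) = -1/82 + d)
1/D(-58, x(-6 + 1)) = 1/(-1/82 + (-3 - 2*√(-6 + 1))) = 1/(-1/82 + (-3 - 2*I*√5)) = 1/(-247/82 - 2*I*√5)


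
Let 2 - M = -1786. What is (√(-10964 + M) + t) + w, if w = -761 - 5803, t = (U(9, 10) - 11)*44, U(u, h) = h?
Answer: -6608 + 2*I*√2294 ≈ -6608.0 + 95.791*I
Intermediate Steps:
M = 1788 (M = 2 - 1*(-1786) = 2 + 1786 = 1788)
t = -44 (t = (10 - 11)*44 = -1*44 = -44)
w = -6564
(√(-10964 + M) + t) + w = (√(-10964 + 1788) - 44) - 6564 = (√(-9176) - 44) - 6564 = (2*I*√2294 - 44) - 6564 = (-44 + 2*I*√2294) - 6564 = -6608 + 2*I*√2294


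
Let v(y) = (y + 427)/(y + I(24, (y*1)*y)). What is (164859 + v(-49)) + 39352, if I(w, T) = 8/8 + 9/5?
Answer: 2246231/11 ≈ 2.0420e+5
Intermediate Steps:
I(w, T) = 14/5 (I(w, T) = 8*(⅛) + 9*(⅕) = 1 + 9/5 = 14/5)
v(y) = (427 + y)/(14/5 + y) (v(y) = (y + 427)/(y + 14/5) = (427 + y)/(14/5 + y))
(164859 + v(-49)) + 39352 = (164859 + 5*(427 - 49)/(14 + 5*(-49))) + 39352 = (164859 + 5*378/(14 - 245)) + 39352 = (164859 + 5*378/(-231)) + 39352 = (164859 + 5*(-1/231)*378) + 39352 = (164859 - 90/11) + 39352 = 1813359/11 + 39352 = 2246231/11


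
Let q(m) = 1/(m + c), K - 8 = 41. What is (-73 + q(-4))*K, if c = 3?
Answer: -3626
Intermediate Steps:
K = 49 (K = 8 + 41 = 49)
q(m) = 1/(3 + m) (q(m) = 1/(m + 3) = 1/(3 + m))
(-73 + q(-4))*K = (-73 + 1/(3 - 4))*49 = (-73 + 1/(-1))*49 = (-73 - 1)*49 = -74*49 = -3626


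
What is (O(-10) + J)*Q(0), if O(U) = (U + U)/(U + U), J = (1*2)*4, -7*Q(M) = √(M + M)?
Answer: 0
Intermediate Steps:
Q(M) = -√2*√M/7 (Q(M) = -√(M + M)/7 = -√2*√M/7)
J = 8 (J = 2*4 = 8)
O(U) = 1 (O(U) = (2*U)/((2*U)) = (2*U)*(1/(2*U)) = 1)
(O(-10) + J)*Q(0) = (1 + 8)*(-√2*√0/7) = 9*(-⅐*√2*0) = 9*0 = 0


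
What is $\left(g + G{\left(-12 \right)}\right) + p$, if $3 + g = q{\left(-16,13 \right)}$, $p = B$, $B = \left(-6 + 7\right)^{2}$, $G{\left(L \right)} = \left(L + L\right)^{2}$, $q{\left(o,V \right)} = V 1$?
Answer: $587$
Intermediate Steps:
$q{\left(o,V \right)} = V$
$G{\left(L \right)} = 4 L^{2}$ ($G{\left(L \right)} = \left(2 L\right)^{2} = 4 L^{2}$)
$B = 1$ ($B = 1^{2} = 1$)
$p = 1$
$g = 10$ ($g = -3 + 13 = 10$)
$\left(g + G{\left(-12 \right)}\right) + p = \left(10 + 4 \left(-12\right)^{2}\right) + 1 = \left(10 + 4 \cdot 144\right) + 1 = \left(10 + 576\right) + 1 = 586 + 1 = 587$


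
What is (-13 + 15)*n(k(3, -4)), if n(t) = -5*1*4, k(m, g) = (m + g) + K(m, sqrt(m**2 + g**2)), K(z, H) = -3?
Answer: -40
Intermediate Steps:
k(m, g) = -3 + g + m (k(m, g) = (m + g) - 3 = (g + m) - 3 = -3 + g + m)
n(t) = -20 (n(t) = -5*4 = -20)
(-13 + 15)*n(k(3, -4)) = (-13 + 15)*(-20) = 2*(-20) = -40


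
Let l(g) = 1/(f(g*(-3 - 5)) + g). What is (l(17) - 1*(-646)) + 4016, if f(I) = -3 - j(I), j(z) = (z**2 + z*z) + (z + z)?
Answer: 171123371/36706 ≈ 4662.0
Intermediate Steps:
j(z) = 2*z + 2*z**2 (j(z) = (z**2 + z**2) + 2*z = 2*z**2 + 2*z = 2*z + 2*z**2)
f(I) = -3 - 2*I*(1 + I)
l(g) = 1/(-3 + g + 16*g*(1 - 8*g)) (l(g) = 1/((-3 - 2*g*(-3 - 5)*(1 + g*(-3 - 5))) + g) = 1/((-3 - 2*g*(-8)*(1 + g*(-8))) + g) = 1/((-3 - 2*(-8*g)*(1 - 8*g)) + g) = 1/((-3 + 16*g*(1 - 8*g)) + g) = 1/(-3 + g + 16*g*(1 - 8*g)))
(l(17) - 1*(-646)) + 4016 = (-1/(3 - 17*17 + 128*17**2) - 1*(-646)) + 4016 = (-1/(3 - 289 + 128*289) + 646) + 4016 = (-1/(3 - 289 + 36992) + 646) + 4016 = (-1/36706 + 646) + 4016 = 23712075/36706 + 4016 = 171123371/36706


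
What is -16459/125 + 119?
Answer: -1584/125 ≈ -12.672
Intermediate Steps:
-16459/125 + 119 = -1584/125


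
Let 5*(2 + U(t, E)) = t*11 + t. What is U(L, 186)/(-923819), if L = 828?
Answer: -9926/4619095 ≈ -0.0021489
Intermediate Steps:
U(t, E) = -2 + 12*t/5 (U(t, E) = -2 + (t*11 + t)/5 = -2 + (11*t + t)/5 = -2 + (12*t)/5 = -2 + 12*t/5)
U(L, 186)/(-923819) = (-2 + (12/5)*828)/(-923819) = (-2 + 9936/5)*(-1/923819) = (9926/5)*(-1/923819) = -9926/4619095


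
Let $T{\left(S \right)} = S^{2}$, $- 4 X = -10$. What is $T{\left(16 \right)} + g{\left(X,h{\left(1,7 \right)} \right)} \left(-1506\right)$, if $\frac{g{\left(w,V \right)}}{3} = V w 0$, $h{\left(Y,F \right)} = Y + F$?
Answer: $256$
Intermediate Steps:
$X = \frac{5}{2}$ ($X = \left(- \frac{1}{4}\right) \left(-10\right) = \frac{5}{2} \approx 2.5$)
$h{\left(Y,F \right)} = F + Y$
$g{\left(w,V \right)} = 0$ ($g{\left(w,V \right)} = 3 V w 0 = 3 \cdot 0 = 0$)
$T{\left(16 \right)} + g{\left(X,h{\left(1,7 \right)} \right)} \left(-1506\right) = 16^{2} + 0 \left(-1506\right) = 256 + 0 = 256$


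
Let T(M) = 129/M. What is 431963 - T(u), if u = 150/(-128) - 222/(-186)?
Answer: 426011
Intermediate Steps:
u = 43/1984 (u = 150*(-1/128) - 222*(-1/186) = -75/64 + 37/31 = 43/1984 ≈ 0.021673)
431963 - T(u) = 431963 - 129/43/1984 = 431963 - 129*1984/43 = 431963 - 1*5952 = 431963 - 5952 = 426011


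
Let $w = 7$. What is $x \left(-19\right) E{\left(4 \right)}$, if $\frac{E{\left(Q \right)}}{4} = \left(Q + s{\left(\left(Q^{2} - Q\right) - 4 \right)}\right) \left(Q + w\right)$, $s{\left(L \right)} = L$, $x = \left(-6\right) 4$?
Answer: $240768$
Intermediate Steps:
$x = -24$
$E{\left(Q \right)} = 4 \left(-4 + Q^{2}\right) \left(7 + Q\right)$ ($E{\left(Q \right)} = 4 \left(Q - \left(4 + Q - Q^{2}\right)\right) \left(Q + 7\right) = 4 \left(Q - \left(4 + Q - Q^{2}\right)\right) \left(7 + Q\right) = 4 \left(-4 + Q^{2}\right) \left(7 + Q\right)$)
$x \left(-19\right) E{\left(4 \right)} = \left(-24\right) \left(-19\right) \left(-112 - 64 + 4 \cdot 4^{3} + 28 \cdot 4^{2}\right) = 456 \left(-112 - 64 + 4 \cdot 64 + 28 \cdot 16\right) = 456 \left(-112 - 64 + 256 + 448\right) = 456 \cdot 528 = 240768$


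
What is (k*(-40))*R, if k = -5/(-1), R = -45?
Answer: 9000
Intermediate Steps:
k = 5 (k = -5*(-1) = 5)
(k*(-40))*R = (5*(-40))*(-45) = -200*(-45) = 9000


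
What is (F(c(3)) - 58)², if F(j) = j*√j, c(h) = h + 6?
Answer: 961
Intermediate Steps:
c(h) = 6 + h
F(j) = j^(3/2)
(F(c(3)) - 58)² = ((6 + 3)^(3/2) - 58)² = (9^(3/2) - 58)² = (27 - 58)² = (-31)² = 961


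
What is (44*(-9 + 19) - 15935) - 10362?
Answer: -25857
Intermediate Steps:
(44*(-9 + 19) - 15935) - 10362 = (44*10 - 15935) - 10362 = (440 - 15935) - 10362 = -15495 - 10362 = -25857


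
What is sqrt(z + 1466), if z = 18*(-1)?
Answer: 2*sqrt(362) ≈ 38.053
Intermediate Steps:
z = -18
sqrt(z + 1466) = sqrt(-18 + 1466) = sqrt(1448) = 2*sqrt(362)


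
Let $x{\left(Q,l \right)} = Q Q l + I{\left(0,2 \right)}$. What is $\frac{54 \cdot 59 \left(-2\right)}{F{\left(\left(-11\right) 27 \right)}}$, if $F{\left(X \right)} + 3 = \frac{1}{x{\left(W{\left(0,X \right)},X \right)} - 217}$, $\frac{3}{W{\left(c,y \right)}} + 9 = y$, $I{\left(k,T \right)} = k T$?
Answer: $\frac{1598639220}{753811} \approx 2120.7$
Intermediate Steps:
$I{\left(k,T \right)} = T k$
$W{\left(c,y \right)} = \frac{3}{-9 + y}$
$x{\left(Q,l \right)} = l Q^{2}$ ($x{\left(Q,l \right)} = Q Q l + 2 \cdot 0 = Q^{2} l + 0 = l Q^{2} + 0 = l Q^{2}$)
$F{\left(X \right)} = -3 + \frac{1}{-217 + \frac{9 X}{\left(-9 + X\right)^{2}}}$ ($F{\left(X \right)} = -3 + \frac{1}{X \left(\frac{3}{-9 + X}\right)^{2} - 217} = -3 + \frac{1}{X \frac{9}{\left(-9 + X\right)^{2}} - 217} = -3 + \frac{1}{\frac{9 X}{\left(-9 + X\right)^{2}} - 217} = -3 + \frac{1}{-217 + \frac{9 X}{\left(-9 + X\right)^{2}}}$)
$\frac{54 \cdot 59 \left(-2\right)}{F{\left(\left(-11\right) 27 \right)}} = \frac{54 \cdot 59 \left(-2\right)}{\frac{1}{- 217 \left(-9 - 297\right)^{2} + 9 \left(\left(-11\right) 27\right)} \left(- 27 \left(\left(-11\right) 27\right) + 652 \left(-9 - 297\right)^{2}\right)} = \frac{3186 \left(-2\right)}{\frac{1}{- 217 \left(-9 - 297\right)^{2} + 9 \left(-297\right)} \left(\left(-27\right) \left(-297\right) + 652 \left(-9 - 297\right)^{2}\right)} = - \frac{6372}{\frac{1}{- 217 \left(-306\right)^{2} - 2673} \left(8019 + 652 \left(-306\right)^{2}\right)} = - \frac{6372}{\frac{1}{\left(-217\right) 93636 - 2673} \left(8019 + 652 \cdot 93636\right)} = - \frac{6372}{\frac{1}{-20319012 - 2673} \left(8019 + 61050672\right)} = - \frac{6372}{\frac{1}{-20321685} \cdot 61058691} = - \frac{6372}{\left(- \frac{1}{20321685}\right) 61058691} = - \frac{6372}{- \frac{753811}{250885}} = \left(-6372\right) \left(- \frac{250885}{753811}\right) = \frac{1598639220}{753811}$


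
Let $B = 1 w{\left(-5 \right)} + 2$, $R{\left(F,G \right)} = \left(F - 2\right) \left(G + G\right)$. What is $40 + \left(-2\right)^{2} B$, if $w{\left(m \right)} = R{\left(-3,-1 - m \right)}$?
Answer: $-112$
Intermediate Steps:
$R{\left(F,G \right)} = 2 G \left(-2 + F\right)$ ($R{\left(F,G \right)} = \left(-2 + F\right) 2 G = 2 G \left(-2 + F\right)$)
$w{\left(m \right)} = 10 + 10 m$ ($w{\left(m \right)} = 2 \left(-1 - m\right) \left(-2 - 3\right) = 2 \left(-1 - m\right) \left(-5\right) = 10 + 10 m$)
$B = -38$ ($B = 1 \left(10 + 10 \left(-5\right)\right) + 2 = 1 \left(10 - 50\right) + 2 = 1 \left(-40\right) + 2 = -40 + 2 = -38$)
$40 + \left(-2\right)^{2} B = 40 + \left(-2\right)^{2} \left(-38\right) = 40 + 4 \left(-38\right) = 40 - 152 = -112$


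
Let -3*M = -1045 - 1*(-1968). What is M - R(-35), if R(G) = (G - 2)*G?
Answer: -4808/3 ≈ -1602.7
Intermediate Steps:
R(G) = G*(-2 + G) (R(G) = (-2 + G)*G = G*(-2 + G))
M = -923/3 (M = -(-1045 - 1*(-1968))/3 = -(-1045 + 1968)/3 = -⅓*923 = -923/3 ≈ -307.67)
M - R(-35) = -923/3 - (-35)*(-2 - 35) = -923/3 - (-35)*(-37) = -923/3 - 1*1295 = -923/3 - 1295 = -4808/3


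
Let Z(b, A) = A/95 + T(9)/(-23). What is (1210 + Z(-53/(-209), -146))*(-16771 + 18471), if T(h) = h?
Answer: 897476580/437 ≈ 2.0537e+6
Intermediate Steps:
Z(b, A) = -9/23 + A/95 (Z(b, A) = A/95 + 9/(-23) = A*(1/95) + 9*(-1/23) = A/95 - 9/23 = -9/23 + A/95)
(1210 + Z(-53/(-209), -146))*(-16771 + 18471) = (1210 + (-9/23 + (1/95)*(-146)))*(-16771 + 18471) = (1210 + (-9/23 - 146/95))*1700 = (1210 - 4213/2185)*1700 = (2639637/2185)*1700 = 897476580/437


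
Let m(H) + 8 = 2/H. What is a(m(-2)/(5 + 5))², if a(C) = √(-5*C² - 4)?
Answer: -161/20 ≈ -8.0500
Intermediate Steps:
m(H) = -8 + 2/H
a(C) = √(-4 - 5*C²)
a(m(-2)/(5 + 5))² = (√(-4 - 5*(-8 + 2/(-2))²/(5 + 5)²))² = (√(-4 - 5*(-8 + 2*(-½))²/100))² = (√(-4 - 5*(-8 - 1)²/100))² = (√(-4 - 5*(-9*⅒)²))² = (√(-4 - 5*(-9/10)²))² = (√(-4 - 5*81/100))² = (√(-4 - 81/20))² = (√(-161/20))² = (I*√805/10)² = -161/20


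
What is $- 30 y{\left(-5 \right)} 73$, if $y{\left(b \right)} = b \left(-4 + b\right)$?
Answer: $-98550$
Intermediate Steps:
$- 30 y{\left(-5 \right)} 73 = - 30 \left(- 5 \left(-4 - 5\right)\right) 73 = - 30 \left(\left(-5\right) \left(-9\right)\right) 73 = \left(-30\right) 45 \cdot 73 = \left(-1350\right) 73 = -98550$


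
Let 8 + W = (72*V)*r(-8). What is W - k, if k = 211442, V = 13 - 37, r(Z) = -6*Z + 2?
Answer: -297850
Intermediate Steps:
r(Z) = 2 - 6*Z
V = -24
W = -86408 (W = -8 + (72*(-24))*(2 - 6*(-8)) = -8 - 1728*(2 + 48) = -8 - 1728*50 = -8 - 86400 = -86408)
W - k = -86408 - 1*211442 = -86408 - 211442 = -297850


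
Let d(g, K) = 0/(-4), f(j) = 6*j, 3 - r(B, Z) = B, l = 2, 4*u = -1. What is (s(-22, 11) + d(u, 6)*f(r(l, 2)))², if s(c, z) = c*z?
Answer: 58564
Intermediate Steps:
u = -¼ (u = (¼)*(-1) = -¼ ≈ -0.25000)
r(B, Z) = 3 - B
d(g, K) = 0 (d(g, K) = 0*(-¼) = 0)
(s(-22, 11) + d(u, 6)*f(r(l, 2)))² = (-22*11 + 0*(6*(3 - 1*2)))² = (-242 + 0*(6*(3 - 2)))² = (-242 + 0*(6*1))² = (-242 + 0*6)² = (-242 + 0)² = (-242)² = 58564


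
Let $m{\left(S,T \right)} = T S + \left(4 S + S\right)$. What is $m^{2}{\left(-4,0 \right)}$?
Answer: $400$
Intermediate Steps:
$m{\left(S,T \right)} = 5 S + S T$ ($m{\left(S,T \right)} = S T + 5 S = 5 S + S T$)
$m^{2}{\left(-4,0 \right)} = \left(- 4 \left(5 + 0\right)\right)^{2} = \left(\left(-4\right) 5\right)^{2} = \left(-20\right)^{2} = 400$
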